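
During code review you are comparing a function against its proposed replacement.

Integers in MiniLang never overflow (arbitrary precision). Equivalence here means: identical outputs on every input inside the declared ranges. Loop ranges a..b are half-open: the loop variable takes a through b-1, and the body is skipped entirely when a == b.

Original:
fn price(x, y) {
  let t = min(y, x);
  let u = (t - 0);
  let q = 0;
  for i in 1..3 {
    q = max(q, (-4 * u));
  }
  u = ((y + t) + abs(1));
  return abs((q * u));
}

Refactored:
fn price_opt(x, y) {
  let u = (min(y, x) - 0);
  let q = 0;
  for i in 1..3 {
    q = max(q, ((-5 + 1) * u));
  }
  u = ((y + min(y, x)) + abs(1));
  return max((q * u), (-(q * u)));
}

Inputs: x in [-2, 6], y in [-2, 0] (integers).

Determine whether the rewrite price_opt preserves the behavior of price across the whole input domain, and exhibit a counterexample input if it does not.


Behavior is preserved: although constant usage differs; also statement counts differ; also local variable names differ; also min/max/abs usage differs; also arithmetic usage differs, the outputs never diverge.
As a probe, take x=1, y=0: price runs t becomes 0; next u becomes 0; next q becomes 0; next at i=1:; next q becomes 0; next at i=2:; next q becomes 0; next u becomes 1; next final value 0; price_opt runs u becomes 0; next q becomes 0; next at i=1:; next q becomes 0; next at i=2:; next q becomes 0; next u becomes 1; next final value 0; both end at 0.
Sweeping the whole domain (27 inputs) finds no disagreement.
verdict: equivalent


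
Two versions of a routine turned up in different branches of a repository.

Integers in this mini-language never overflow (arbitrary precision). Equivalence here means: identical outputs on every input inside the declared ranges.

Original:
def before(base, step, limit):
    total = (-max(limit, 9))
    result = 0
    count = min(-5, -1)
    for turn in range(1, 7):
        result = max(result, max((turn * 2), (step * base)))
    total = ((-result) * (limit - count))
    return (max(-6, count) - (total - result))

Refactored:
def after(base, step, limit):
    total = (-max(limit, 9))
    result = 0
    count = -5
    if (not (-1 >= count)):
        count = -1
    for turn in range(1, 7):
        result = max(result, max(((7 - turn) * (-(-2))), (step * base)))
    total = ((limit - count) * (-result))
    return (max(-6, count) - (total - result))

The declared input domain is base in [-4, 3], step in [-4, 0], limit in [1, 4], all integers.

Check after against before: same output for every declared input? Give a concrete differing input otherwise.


Equivalent — the differences include arithmetic usage differs, plus boolean connective usage differs, plus statement counts differ, plus comparison usage differs, plus branching structure differs, plus constant usage differs, plus min/max/abs usage differs, yet no declared input distinguishes the two.
Tracing base=3, step=-4, limit=4: before: total=-9, then result=0, then count=-5, then (turn=1), then result=2, then (turn=2), then result=4, then (turn=3), then result=6, then (turn=4), then result=8, then (turn=5), then result=10, then (turn=6), then result=12, then total=-108, then returns 115 | after: total=-9, then result=0, then count=-5, then (not (-1 >= count)) is false, then (turn=1), then result=12, then (turn=2), then result=12, then (turn=3), then result=12, then (turn=4), then result=12, then (turn=5), then result=12, then (turn=6), then result=12, then total=-108, then returns 115 — matching result 115.
Checked all 160 inputs in the declared domain: the outputs agree on every one.
verdict: equivalent


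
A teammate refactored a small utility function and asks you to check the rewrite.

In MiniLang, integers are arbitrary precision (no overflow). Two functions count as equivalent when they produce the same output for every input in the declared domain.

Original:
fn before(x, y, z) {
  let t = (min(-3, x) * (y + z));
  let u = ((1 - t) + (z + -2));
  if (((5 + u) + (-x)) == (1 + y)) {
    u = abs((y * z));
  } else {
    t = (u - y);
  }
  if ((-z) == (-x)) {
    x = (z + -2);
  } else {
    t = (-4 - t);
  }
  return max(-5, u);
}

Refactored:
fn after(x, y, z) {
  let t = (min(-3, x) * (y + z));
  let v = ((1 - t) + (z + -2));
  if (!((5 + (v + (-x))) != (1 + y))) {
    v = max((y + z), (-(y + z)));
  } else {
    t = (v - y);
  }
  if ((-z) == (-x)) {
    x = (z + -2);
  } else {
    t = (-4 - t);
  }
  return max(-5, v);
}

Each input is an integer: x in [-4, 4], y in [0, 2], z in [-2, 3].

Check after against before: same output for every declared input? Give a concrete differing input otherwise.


These are not equivalent — on x=-4, y=1, z=-2 the outputs split (2 vs 1).
before: t becomes 4; next u becomes -7; next (((5 + u) + (-x)) == (1 + y)) evaluates to true; next u becomes 2; next ((-z) == (-x)) evaluates to false; next t becomes -8; next final value 2
after: t becomes 4; next v becomes -7; next (!((5 + (v + (-x))) != (1 + y))) evaluates to true; next v becomes 1; next ((-z) == (-x)) evaluates to false; next t becomes -8; next final value 1
verdict: not equivalent; witness: x=-4, y=1, z=-2


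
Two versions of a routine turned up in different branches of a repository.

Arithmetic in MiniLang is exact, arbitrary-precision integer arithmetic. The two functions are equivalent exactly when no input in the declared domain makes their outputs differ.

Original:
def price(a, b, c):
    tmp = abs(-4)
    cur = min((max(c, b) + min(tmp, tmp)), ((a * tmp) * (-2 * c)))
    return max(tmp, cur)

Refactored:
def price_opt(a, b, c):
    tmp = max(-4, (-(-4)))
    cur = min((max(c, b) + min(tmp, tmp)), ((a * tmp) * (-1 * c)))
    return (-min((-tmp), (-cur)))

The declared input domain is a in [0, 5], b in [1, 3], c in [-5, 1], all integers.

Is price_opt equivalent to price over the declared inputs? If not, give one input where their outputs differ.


Run the pair on a=1, b=1, c=-1.
price: tmp = 4; cur = 5; return 5
price_opt: tmp = 4; cur = 4; return 4
5 and 4 differ, so these are not the same function on this domain.
verdict: not equivalent; witness: a=1, b=1, c=-1


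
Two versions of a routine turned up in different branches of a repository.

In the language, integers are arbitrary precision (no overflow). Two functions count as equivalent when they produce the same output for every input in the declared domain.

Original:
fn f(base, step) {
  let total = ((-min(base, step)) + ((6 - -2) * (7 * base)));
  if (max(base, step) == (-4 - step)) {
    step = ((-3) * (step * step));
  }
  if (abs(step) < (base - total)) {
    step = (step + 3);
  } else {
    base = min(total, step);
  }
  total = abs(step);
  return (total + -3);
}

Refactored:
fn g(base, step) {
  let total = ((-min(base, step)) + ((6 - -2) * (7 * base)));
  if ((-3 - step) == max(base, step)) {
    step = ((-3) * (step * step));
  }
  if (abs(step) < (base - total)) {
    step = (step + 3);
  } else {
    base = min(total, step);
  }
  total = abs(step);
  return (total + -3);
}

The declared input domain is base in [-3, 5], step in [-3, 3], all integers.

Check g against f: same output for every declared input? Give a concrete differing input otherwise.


Try base=-3, step=-2.
f: total=-165, then (max(base, step) == (-4 - step)) is true, then step=-12, then (abs(step) < (base - total)) is true, then step=-9, then total=9, then returns 6
g: total=-165, then ((-3 - step) == max(base, step)) is false, then (abs(step) < (base - total)) is true, then step=1, then total=1, then returns -2
6 against -2: the behavior changed.
verdict: not equivalent; witness: base=-3, step=-2


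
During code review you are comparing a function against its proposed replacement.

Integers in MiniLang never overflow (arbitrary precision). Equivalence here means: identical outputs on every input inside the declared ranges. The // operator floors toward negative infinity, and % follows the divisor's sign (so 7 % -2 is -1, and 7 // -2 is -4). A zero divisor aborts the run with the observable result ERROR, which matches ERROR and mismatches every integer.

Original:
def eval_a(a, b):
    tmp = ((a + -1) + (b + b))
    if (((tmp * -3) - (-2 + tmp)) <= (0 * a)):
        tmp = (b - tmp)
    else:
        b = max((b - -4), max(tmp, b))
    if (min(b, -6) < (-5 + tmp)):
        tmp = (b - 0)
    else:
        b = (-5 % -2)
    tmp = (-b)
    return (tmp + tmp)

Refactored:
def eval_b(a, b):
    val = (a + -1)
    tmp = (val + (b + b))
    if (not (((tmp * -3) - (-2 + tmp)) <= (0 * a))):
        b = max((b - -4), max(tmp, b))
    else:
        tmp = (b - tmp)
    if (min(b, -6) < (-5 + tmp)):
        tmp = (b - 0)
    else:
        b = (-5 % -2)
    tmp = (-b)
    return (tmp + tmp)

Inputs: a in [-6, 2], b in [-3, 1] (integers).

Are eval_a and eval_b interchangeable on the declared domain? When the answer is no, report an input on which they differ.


Behavior is preserved: although boolean connective usage differs, and statement counts differ, and local variable names differ, the outputs never diverge.
Spot check at a=1, b=-2 — eval_a: tmp := -4 | (((tmp * -3) - (-2 + tmp)) <= (0 * a)): false | b := 2 | (min(b, -6) < (-5 + tmp)): false | b := -1 | tmp := 1 | result 2. eval_b: val := 0 | tmp := -4 | (not (((tmp * -3) - (-2 + tmp)) <= (0 * a))): true | b := 2 | (min(b, -6) < (-5 + tmp)): false | b := -1 | tmp := 1 | result 2. Both give 2.
An exhaustive pass over the 45 declared inputs shows identical outputs.
verdict: equivalent


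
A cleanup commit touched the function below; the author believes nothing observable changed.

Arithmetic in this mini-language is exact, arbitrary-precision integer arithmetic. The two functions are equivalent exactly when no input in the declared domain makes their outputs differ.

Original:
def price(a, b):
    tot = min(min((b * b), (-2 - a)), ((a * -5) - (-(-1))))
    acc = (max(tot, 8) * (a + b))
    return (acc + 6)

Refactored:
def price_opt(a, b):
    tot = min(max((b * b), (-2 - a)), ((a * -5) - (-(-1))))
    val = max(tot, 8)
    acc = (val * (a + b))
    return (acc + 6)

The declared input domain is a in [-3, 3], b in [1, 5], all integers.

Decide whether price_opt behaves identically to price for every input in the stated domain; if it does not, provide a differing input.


The rewrite breaks on a=-3, b=4, where the results are 14 and 20.
price: tot=1, then acc=8, then returns 14
price_opt: tot=14, then val=14, then acc=14, then returns 20
verdict: not equivalent; witness: a=-3, b=4


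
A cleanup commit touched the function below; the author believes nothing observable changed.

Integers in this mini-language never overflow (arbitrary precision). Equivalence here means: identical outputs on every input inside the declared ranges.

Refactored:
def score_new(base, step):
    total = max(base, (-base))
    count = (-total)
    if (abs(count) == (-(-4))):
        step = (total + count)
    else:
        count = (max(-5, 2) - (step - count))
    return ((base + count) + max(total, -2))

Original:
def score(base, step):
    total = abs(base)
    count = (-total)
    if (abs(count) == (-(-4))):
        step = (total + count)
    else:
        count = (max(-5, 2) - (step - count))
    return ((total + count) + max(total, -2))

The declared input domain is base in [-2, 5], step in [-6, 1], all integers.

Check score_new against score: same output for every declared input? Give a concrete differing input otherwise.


The rewrite breaks on base=-2, step=-6, where the results are 10 and 6.
score: total becomes 2; next count becomes -2; next (abs(count) == (-(-4))) evaluates to false; next count becomes 6; next final value 10
score_new: total becomes 2; next count becomes -2; next (abs(count) == (-(-4))) evaluates to false; next count becomes 6; next final value 6
verdict: not equivalent; witness: base=-2, step=-6


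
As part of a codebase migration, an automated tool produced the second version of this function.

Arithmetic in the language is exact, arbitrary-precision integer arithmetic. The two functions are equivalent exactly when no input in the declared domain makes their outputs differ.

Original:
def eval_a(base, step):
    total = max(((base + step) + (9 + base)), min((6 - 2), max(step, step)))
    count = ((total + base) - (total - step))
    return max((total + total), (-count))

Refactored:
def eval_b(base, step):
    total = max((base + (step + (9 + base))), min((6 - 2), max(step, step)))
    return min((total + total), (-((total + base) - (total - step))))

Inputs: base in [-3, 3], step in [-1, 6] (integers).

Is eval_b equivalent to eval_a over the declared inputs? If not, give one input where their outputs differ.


base=-3, step=0 yields 6 from eval_a but 3 from eval_b.
verdict: not equivalent; witness: base=-3, step=0


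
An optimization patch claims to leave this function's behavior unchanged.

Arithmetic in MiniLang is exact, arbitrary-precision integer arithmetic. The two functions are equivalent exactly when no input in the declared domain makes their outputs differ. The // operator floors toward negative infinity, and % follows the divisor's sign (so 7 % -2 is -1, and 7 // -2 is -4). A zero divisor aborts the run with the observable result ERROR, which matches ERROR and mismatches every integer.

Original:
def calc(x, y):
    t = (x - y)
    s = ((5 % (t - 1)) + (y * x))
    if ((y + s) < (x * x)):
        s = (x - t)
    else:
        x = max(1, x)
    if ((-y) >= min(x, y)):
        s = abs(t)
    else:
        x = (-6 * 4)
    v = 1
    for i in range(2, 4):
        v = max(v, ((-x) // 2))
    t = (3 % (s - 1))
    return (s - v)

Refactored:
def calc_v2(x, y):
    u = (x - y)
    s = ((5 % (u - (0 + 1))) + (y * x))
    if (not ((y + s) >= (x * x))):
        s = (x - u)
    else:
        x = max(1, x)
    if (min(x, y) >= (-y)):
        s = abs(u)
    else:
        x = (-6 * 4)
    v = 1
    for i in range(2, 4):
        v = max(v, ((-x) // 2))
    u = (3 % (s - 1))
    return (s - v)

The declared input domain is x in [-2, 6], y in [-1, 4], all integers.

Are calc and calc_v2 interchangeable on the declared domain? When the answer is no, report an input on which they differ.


Run the pair on x=-2, y=-1.
calc: t=-1, then s=1, then ((y + s) < (x * x)) is true, then s=-1, then ((-y) >= min(x, y)) is true, then s=1, then v=1, then (i=2), then v=1, then (i=3), then v=1, then a zero divisor aborts: ERROR
calc_v2: u=-1, then s=1, then (not ((y + s) >= (x * x))) is true, then s=-1, then (min(x, y) >= (-y)) is false, then x=-24, then v=1, then (i=2), then v=12, then (i=3), then v=12, then u=-1, then returns -13
ERROR and -13 differ, so these are not the same function on this domain.
verdict: not equivalent; witness: x=-2, y=-1


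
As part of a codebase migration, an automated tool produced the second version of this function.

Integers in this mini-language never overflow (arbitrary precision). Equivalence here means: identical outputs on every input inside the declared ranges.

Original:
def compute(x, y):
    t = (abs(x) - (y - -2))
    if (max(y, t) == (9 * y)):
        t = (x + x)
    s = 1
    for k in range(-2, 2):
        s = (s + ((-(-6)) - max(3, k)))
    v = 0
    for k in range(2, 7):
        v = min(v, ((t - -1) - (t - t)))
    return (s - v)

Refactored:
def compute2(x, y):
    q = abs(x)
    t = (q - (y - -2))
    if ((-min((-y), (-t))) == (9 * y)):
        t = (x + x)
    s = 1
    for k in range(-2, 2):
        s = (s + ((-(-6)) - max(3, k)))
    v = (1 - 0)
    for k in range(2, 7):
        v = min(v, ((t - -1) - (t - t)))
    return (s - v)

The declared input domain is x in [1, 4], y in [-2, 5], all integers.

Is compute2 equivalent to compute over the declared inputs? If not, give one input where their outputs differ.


At x=1, y=-2: compute gives 13, compute2 gives 12.
verdict: not equivalent; witness: x=1, y=-2


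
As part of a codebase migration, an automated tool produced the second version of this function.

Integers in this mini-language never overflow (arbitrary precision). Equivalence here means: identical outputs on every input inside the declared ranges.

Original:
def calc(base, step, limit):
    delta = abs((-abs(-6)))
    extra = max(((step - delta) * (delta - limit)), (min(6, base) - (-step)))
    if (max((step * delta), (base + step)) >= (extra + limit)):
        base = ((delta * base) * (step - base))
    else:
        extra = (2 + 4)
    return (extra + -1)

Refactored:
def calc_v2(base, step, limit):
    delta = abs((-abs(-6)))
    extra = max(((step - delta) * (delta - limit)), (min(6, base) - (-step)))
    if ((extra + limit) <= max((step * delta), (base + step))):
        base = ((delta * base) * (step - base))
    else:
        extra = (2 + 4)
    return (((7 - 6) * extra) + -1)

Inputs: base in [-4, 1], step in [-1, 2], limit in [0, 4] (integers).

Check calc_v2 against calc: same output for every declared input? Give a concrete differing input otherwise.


Behavior is preserved: although comparison usage differs, and arithmetic usage differs, and constant usage differs, the outputs never diverge.
Spot check at base=-1, step=1, limit=1 — calc: delta becomes 6; next extra becomes 0; next (max((step * delta), (base + step)) >= (extra + limit)) evaluates to true; next base becomes -12; next final value -1. calc_v2: delta becomes 6; next extra becomes 0; next ((extra + limit) <= max((step * delta), (base + step))) evaluates to true; next base becomes -12; next final value -1. Both give -1.
Checked all 120 inputs in the declared domain: the outputs agree on every one.
verdict: equivalent


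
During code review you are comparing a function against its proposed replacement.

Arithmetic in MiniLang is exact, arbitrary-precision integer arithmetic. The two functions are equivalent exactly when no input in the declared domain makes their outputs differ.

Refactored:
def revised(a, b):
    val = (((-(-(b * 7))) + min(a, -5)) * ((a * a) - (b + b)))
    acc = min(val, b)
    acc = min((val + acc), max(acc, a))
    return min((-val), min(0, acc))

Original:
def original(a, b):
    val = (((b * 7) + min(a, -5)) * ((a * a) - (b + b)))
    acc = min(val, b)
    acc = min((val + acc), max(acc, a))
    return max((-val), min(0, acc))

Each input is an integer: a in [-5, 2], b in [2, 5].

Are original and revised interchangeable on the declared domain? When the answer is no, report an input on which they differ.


The rewrite breaks on a=-5, b=2, where the results are 0 and -189.
original: val=189, then acc=2, then acc=2, then returns 0
revised: val=189, then acc=2, then acc=2, then returns -189
verdict: not equivalent; witness: a=-5, b=2


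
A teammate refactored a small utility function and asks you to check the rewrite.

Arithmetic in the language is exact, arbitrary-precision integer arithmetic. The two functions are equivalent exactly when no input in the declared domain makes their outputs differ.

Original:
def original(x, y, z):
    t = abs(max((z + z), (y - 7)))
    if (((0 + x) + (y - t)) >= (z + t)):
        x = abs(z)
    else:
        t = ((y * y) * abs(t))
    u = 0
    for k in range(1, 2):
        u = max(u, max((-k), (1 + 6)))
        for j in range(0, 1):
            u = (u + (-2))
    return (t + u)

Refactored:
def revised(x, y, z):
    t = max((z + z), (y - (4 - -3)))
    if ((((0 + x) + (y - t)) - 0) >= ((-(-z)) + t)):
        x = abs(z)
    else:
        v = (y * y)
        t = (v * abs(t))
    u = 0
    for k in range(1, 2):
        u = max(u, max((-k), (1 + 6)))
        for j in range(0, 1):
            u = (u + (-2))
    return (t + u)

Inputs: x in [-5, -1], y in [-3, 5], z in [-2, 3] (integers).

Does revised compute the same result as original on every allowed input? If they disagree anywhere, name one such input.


Try x=-5, y=-3, z=-2.
original: t becomes 4; next (((0 + x) + (y - t)) >= (z + t)) evaluates to false; next t becomes 36; next u becomes 0; next at k=1:; next u becomes 7; next at j=0:; next u becomes 5; next final value 41
revised: t becomes -4; next ((((0 + x) + (y - t)) - 0) >= ((-(-z)) + t)) evaluates to true; next x becomes 2; next u becomes 0; next at k=1:; next u becomes 7; next at j=0:; next u becomes 5; next final value 1
41 against 1: the behavior changed.
verdict: not equivalent; witness: x=-5, y=-3, z=-2


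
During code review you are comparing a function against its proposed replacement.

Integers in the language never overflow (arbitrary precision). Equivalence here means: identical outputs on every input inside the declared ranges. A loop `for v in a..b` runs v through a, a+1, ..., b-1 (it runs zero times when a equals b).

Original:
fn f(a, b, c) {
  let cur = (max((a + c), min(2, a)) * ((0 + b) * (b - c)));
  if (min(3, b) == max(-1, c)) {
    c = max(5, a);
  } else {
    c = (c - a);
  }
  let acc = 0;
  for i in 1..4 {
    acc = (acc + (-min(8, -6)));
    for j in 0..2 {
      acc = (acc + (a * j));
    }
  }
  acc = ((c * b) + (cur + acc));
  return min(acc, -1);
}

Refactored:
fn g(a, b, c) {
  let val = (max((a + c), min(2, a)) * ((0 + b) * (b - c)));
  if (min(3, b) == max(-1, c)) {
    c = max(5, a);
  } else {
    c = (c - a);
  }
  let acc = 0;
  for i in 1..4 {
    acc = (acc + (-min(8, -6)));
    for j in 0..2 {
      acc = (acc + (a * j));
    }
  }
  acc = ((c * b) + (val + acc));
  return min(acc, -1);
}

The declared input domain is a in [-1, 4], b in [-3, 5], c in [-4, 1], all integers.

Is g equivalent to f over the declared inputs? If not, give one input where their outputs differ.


Reading the diff, among the changes: local variable names differ.
As a probe, take a=1, b=1, c=-2: f runs cur=3, then (min(3, b) == max(-1, c)) is false, then c=-3, then acc=0, then (i=1), then acc=6, then (j=0), then acc=6, then (j=1), then acc=7, then (i=2), then acc=13, then (j=0), then acc=13, then (j=1), then acc=14, then (i=3), then acc=20, then (j=0), then acc=20, then (j=1), then acc=21, then acc=21, then returns -1; g runs val=3, then (min(3, b) == max(-1, c)) is false, then c=-3, then acc=0, then (i=1), then acc=6, then (j=0), then acc=6, then (j=1), then acc=7, then (i=2), then acc=13, then (j=0), then acc=13, then (j=1), then acc=14, then (i=3), then acc=20, then (j=0), then acc=20, then (j=1), then acc=21, then acc=21, then returns -1; both end at -1.
Sweeping the whole domain (324 inputs) finds no disagreement.
verdict: equivalent


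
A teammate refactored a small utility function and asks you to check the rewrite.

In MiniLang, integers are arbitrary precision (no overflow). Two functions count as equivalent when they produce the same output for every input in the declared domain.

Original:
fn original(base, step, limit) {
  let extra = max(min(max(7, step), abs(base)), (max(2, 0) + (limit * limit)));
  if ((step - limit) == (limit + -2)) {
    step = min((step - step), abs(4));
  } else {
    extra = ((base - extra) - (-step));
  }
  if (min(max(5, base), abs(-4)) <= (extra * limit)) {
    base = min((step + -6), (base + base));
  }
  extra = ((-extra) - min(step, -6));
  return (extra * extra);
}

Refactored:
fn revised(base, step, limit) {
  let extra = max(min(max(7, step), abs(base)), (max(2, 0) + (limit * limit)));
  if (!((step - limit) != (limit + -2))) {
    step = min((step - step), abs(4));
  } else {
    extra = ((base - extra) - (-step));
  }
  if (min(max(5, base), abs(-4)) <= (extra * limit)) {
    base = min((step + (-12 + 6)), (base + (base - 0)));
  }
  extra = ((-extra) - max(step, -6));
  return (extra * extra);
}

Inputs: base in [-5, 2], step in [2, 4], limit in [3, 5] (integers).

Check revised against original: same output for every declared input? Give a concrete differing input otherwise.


Try base=-5, step=2, limit=3.
original: extra = 11; ((step - limit) == (limit + -2)) -> false; extra = -14; (min(max(5, base), abs(-4)) <= (extra * limit)) -> false; extra = 20; return 400
revised: extra = 11; (!((step - limit) != (limit + -2))) -> false; extra = -14; (min(max(5, base), abs(-4)) <= (extra * limit)) -> false; extra = 12; return 144
400 and 144 differ, so these are not the same function on this domain.
verdict: not equivalent; witness: base=-5, step=2, limit=3


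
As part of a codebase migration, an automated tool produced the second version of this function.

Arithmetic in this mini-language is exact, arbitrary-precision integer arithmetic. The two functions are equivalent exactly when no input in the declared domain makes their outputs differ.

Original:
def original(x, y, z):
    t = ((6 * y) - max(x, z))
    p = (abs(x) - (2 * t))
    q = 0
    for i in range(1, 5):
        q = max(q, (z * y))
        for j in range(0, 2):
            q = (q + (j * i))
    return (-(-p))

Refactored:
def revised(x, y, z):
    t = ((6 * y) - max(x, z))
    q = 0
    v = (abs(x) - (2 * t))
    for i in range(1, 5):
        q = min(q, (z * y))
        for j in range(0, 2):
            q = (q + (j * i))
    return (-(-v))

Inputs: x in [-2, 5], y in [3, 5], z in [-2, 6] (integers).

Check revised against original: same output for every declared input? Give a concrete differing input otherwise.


Equivalent. The one real change (`max(q, (z * y))` became `min(q, (z * y))`) has no effect anywhere in the declared ranges.
An exhaustive pass over the 216 declared inputs shows identical outputs.
One worked example (x=1, y=5, z=1) — original: t := 29 | p := -57 | q := 0 | iter i=1: | q := 5 | iter j=0: | q := 5 | iter j=1: | q := 6 | iter i=2: | q := 6 | iter j=0: | q := 6 | iter j=1: | q := 8 | iter i=3: | q := 8 | iter j=0: | q := 8 | iter j=1: | q := 11 | iter i=4: | q := 11 | iter j=0: | q := 11 | iter j=1: | q := 15 | result -57; revised: t := 29 | q := 0 | v := -57 | iter i=1: | q := 0 | iter j=0: | q := 0 | iter j=1: | q := 1 | iter i=2: | q := 1 | iter j=0: | q := 1 | iter j=1: | q := 3 | iter i=3: | q := 3 | iter j=0: | q := 3 | iter j=1: | q := 6 | iter i=4: | q := 5 | iter j=0: | q := 5 | iter j=1: | q := 9 | result -57; agreement on -57.
verdict: equivalent


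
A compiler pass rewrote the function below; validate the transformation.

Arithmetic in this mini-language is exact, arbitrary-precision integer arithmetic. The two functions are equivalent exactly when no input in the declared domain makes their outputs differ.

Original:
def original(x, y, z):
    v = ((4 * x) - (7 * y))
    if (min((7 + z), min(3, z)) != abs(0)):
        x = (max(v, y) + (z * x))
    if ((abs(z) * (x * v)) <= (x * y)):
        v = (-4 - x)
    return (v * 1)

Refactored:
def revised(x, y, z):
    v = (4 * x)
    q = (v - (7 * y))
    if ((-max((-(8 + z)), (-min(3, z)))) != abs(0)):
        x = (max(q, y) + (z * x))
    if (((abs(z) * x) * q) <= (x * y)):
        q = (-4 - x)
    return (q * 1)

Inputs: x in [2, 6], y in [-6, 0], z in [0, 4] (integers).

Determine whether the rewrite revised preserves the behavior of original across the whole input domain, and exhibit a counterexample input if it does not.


Although `7` became `8`, no input in the stated domain can expose it.
As a probe, take x=6, y=-1, z=1: original runs v := 31 | (min((7 + z), min(3, z)) != abs(0)): true | x := 37 | ((abs(z) * (x * v)) <= (x * y)): false | result 31; revised runs v := 24 | q := 31 | ((-max((-(8 + z)), (-min(3, z)))) != abs(0)): true | x := 37 | (((abs(z) * x) * q) <= (x * y)): false | result 31; both end at 31.
An exhaustive pass over the 175 declared inputs shows identical outputs.
verdict: equivalent


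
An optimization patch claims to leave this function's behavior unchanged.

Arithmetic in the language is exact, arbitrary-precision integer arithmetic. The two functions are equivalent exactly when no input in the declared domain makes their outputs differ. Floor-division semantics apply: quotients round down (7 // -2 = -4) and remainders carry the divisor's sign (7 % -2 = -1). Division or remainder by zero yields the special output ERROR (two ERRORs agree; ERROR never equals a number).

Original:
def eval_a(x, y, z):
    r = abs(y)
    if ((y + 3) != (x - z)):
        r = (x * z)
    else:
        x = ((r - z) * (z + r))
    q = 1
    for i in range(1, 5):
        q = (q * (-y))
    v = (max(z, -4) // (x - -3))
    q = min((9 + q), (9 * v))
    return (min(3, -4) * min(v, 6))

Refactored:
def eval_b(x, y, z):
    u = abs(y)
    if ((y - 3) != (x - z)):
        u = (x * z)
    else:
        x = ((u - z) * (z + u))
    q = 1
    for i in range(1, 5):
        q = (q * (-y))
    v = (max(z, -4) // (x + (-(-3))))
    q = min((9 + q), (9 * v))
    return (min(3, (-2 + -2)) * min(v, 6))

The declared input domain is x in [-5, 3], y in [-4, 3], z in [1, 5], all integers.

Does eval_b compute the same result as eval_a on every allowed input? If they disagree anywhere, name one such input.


Input x=-5, y=-4, z=2: 4 from eval_a versus 0 from eval_b.
verdict: not equivalent; witness: x=-5, y=-4, z=2


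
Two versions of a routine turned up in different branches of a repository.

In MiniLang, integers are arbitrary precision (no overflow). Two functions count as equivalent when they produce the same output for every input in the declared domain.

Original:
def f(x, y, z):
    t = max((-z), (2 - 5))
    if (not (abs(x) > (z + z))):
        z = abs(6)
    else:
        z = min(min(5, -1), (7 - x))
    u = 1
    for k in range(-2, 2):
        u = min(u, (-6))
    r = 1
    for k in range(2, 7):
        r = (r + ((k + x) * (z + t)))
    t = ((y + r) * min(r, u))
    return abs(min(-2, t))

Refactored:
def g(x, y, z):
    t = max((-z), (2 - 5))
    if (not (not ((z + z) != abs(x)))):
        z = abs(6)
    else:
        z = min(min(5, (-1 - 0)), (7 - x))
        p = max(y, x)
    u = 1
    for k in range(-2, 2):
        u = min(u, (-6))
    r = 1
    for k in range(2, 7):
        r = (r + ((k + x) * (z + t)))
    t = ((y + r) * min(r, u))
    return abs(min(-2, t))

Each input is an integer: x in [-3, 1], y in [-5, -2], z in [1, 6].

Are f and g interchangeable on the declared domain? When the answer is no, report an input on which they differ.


Evaluate both at x=-3, y=-5, z=1.
f: t = -1; (not (abs(x) > (z + z))) -> false; z = -1; u = 1; [k=-2]; u = -6; [k=-1]; u = -6; [k=0]; u = -6; [k=1]; u = -6; r = 1; [k=2]; r = 3; [k=3]; r = 3; [k=4]; r = 1; [k=5]; r = -3; [k=6]; r = -9; t = 126; return 2
g: t = -1; (not (not ((z + z) != abs(x)))) -> true; z = 6; u = 1; [k=-2]; u = -6; [k=-1]; u = -6; [k=0]; u = -6; [k=1]; u = -6; r = 1; [k=2]; r = -4; [k=3]; r = -4; [k=4]; r = 1; [k=5]; r = 11; [k=6]; r = 26; t = -126; return 126
2 vs 126 — the two versions disagree here.
verdict: not equivalent; witness: x=-3, y=-5, z=1


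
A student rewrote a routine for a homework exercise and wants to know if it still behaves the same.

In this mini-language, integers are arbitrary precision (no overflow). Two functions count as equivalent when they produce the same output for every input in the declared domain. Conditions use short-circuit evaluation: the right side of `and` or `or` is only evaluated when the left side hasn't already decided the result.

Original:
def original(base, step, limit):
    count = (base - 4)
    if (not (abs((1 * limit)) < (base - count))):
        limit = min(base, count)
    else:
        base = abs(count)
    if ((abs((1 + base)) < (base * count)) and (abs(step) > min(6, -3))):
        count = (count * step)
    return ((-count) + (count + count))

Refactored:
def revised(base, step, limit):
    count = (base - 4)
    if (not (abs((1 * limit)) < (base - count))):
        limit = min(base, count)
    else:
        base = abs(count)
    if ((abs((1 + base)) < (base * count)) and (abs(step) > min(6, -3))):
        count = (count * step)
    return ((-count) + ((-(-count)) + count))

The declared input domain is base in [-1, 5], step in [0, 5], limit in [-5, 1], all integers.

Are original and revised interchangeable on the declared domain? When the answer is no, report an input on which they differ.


Reading the diff, among the changes: same computation, different form.
One worked example (base=4, step=1, limit=-1) — original: count becomes 0; next (not (abs((1 * limit)) < (base - count))) evaluates to false; next base becomes 0; next ((abs((1 + base)) < (base * count)) and (abs(step) > min(6, -3))) evaluates to false; next final value 0; revised: count becomes 0; next (not (abs((1 * limit)) < (base - count))) evaluates to false; next base becomes 0; next ((abs((1 + base)) < (base * count)) and (abs(step) > min(6, -3))) evaluates to false; next final value 0; agreement on 0.
Sweeping the whole domain (294 inputs) finds no disagreement.
verdict: equivalent


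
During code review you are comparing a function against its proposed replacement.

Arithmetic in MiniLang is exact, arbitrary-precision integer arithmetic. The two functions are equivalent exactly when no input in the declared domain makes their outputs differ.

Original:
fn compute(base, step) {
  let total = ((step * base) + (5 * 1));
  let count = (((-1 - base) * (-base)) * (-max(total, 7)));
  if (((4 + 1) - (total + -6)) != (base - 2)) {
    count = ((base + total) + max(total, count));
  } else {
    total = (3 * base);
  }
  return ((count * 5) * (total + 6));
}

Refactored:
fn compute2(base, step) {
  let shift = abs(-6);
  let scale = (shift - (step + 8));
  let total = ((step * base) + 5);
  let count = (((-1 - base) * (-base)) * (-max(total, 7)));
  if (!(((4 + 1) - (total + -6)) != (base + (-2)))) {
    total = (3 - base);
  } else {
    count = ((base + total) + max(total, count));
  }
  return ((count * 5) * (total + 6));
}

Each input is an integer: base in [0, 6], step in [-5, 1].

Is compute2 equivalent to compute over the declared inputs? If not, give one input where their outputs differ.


Input base=4, step=1: -16200 from compute versus -4500 from compute2.
verdict: not equivalent; witness: base=4, step=1


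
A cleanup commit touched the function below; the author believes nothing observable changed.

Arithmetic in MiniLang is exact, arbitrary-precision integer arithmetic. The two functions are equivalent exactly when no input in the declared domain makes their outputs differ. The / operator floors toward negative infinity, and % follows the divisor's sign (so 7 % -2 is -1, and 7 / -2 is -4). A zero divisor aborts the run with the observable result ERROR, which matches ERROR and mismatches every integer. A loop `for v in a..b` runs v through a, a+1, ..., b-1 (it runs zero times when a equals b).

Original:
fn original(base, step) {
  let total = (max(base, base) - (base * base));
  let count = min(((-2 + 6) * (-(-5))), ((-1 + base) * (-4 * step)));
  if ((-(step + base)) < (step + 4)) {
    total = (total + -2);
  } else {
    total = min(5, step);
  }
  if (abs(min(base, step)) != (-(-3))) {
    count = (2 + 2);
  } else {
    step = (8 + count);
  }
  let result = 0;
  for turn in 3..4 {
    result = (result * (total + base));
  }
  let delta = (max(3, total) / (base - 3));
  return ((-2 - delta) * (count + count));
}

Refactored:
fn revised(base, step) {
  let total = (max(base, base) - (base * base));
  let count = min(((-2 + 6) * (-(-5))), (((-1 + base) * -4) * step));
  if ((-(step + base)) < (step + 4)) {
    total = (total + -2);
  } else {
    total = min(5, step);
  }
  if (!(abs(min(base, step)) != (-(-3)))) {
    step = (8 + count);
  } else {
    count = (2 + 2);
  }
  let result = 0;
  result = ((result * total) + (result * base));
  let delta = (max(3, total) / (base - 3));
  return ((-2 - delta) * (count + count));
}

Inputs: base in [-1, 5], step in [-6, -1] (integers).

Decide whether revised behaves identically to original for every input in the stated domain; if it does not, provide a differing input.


The two versions differ — the changes include local variable names differ, boolean connective usage differs, statement counts differ, arithmetic usage differs, loop structure differs.
As a probe, take base=2, step=-5: original runs total becomes -2; next count becomes 20; next ((-(step + base)) < (step + 4)) evaluates to false; next total becomes -5; next (abs(min(base, step)) != (-(-3))) evaluates to true; next count becomes 4; next result becomes 0; next at turn=3:; next result becomes 0; next delta becomes -3; next final value 8; revised runs total becomes -2; next count becomes 20; next ((-(step + base)) < (step + 4)) evaluates to false; next total becomes -5; next (!(abs(min(base, step)) != (-(-3)))) evaluates to false; next count becomes 4; next result becomes 0; next result becomes 0; next delta becomes -3; next final value 8; both end at 8.
Across all 42 domain points the two functions coincide.
verdict: equivalent


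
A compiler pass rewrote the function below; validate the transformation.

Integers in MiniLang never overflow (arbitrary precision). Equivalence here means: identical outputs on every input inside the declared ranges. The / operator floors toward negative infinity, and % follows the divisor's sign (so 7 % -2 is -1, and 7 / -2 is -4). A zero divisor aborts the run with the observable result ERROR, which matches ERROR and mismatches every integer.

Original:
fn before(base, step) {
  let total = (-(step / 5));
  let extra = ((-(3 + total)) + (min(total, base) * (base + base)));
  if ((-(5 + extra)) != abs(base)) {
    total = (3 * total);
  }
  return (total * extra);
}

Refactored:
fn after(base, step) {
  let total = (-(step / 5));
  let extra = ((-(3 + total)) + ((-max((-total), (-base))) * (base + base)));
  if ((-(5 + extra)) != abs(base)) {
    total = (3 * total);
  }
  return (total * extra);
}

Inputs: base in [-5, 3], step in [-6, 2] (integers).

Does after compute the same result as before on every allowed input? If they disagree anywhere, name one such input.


The two are interchangeable: min/max/abs usage differs, and every declared input agrees.
As a probe, take base=-5, step=-2: before runs total = 1; extra = 46; ((-(5 + extra)) != abs(base)) -> true; total = 3; return 138; after runs total = 1; extra = 46; ((-(5 + extra)) != abs(base)) -> true; total = 3; return 138; both end at 138.
An exhaustive pass over the 81 declared inputs shows identical outputs.
verdict: equivalent


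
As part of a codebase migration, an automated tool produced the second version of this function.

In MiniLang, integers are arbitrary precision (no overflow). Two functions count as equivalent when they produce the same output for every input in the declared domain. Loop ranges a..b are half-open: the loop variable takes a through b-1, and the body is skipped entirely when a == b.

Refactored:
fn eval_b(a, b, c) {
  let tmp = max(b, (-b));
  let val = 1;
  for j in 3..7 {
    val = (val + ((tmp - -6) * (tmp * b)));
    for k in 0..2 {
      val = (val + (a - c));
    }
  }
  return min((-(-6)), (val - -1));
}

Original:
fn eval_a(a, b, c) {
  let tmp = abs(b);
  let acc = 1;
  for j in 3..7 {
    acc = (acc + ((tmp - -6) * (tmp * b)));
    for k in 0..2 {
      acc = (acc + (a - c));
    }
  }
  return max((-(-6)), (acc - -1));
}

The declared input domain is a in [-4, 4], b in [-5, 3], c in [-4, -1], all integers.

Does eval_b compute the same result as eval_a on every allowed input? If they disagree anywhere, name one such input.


The rewrite breaks on a=-4, b=-5, c=-4, where the results are 6 and -1098.
eval_a: tmp = 5; acc = 1; [j=3]; acc = -274; [k=0]; acc = -274; [k=1]; acc = -274; [j=4]; acc = -549; [k=0]; acc = -549; [k=1]; acc = -549; [j=5]; acc = -824; [k=0]; acc = -824; [k=1]; acc = -824; [j=6]; acc = -1099; [k=0]; acc = -1099; [k=1]; acc = -1099; return 6
eval_b: tmp = 5; val = 1; [j=3]; val = -274; [k=0]; val = -274; [k=1]; val = -274; [j=4]; val = -549; [k=0]; val = -549; [k=1]; val = -549; [j=5]; val = -824; [k=0]; val = -824; [k=1]; val = -824; [j=6]; val = -1099; [k=0]; val = -1099; [k=1]; val = -1099; return -1098
verdict: not equivalent; witness: a=-4, b=-5, c=-4


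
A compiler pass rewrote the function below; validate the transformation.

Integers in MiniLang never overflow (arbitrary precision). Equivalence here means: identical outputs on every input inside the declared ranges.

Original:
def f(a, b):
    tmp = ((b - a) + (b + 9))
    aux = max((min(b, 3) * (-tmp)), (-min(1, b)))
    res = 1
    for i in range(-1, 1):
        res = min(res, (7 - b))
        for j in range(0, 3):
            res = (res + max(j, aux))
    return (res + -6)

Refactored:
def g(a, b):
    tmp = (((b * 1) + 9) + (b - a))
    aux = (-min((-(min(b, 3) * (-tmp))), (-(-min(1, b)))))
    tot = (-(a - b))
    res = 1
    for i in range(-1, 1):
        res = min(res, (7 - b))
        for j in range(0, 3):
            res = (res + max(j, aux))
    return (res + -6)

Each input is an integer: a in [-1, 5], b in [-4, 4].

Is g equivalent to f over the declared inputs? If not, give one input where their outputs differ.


This is a faithful refactor — min/max/abs usage differs; local variable names differ; statement counts differ; arithmetic usage differs; constant usage differs, but the computed results match everywhere.
One worked example (a=3, b=-4) — f: tmp = -2; aux = 4; res = 1; [i=-1]; res = 1; [j=0]; res = 5; [j=1]; res = 9; [j=2]; res = 13; [i=0]; res = 11; [j=0]; res = 15; [j=1]; res = 19; [j=2]; res = 23; return 17; g: tmp = -2; aux = 4; tot = -7; res = 1; [i=-1]; res = 1; [j=0]; res = 5; [j=1]; res = 9; [j=2]; res = 13; [i=0]; res = 11; [j=0]; res = 15; [j=1]; res = 19; [j=2]; res = 23; return 17; agreement on 17.
Checked all 63 inputs in the declared domain: the outputs agree on every one.
verdict: equivalent
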